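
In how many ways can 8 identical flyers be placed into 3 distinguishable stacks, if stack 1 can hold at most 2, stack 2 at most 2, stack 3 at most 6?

6

Ignoring the caps, the number of non-negative solutions to x_1+…+x_3 = 8 is C(10,2) = 45.
Subtract solutions that violate a single cap (substitute x_i' = x_i − (cap_i+1)): x_1 ≥ 3 gives C(7,2) = 21; x_2 ≥ 3 gives C(7,2) = 21; x_3 ≥ 7 gives C(3,2) = 3. Together 45.
Add back pairs where two caps are both exceeded: 6 + 0 + 0 = 6.
By inclusion–exclusion the count is 45 − 45 + 6 = 6.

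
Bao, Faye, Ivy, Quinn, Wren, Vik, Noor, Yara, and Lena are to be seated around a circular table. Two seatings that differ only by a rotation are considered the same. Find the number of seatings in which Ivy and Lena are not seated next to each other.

Without the restriction there are (8)! = 40320 seatings.
Seatings with Ivy beside Lena: treat them as a block with 2 internal orders, giving 2 × (7)! = 10080.
Subtracting, 40320 − 10080 = 30240.

30240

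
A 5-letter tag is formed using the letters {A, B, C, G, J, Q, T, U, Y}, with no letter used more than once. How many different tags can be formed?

15120

With no repetition, fill the 5 letters in order: 9 choices, then 8, down to 5.
9 × 8 × 7 × 6 × 5 = 15120.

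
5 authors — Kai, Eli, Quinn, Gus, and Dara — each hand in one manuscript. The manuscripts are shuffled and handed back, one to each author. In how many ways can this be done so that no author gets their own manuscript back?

44

This is the derangement count D_5: permutations of 5 items with no fixed point.
By inclusion–exclusion this is Σ_{j=0}^{5} (−1)^j C(5,j)·(5−j)!.
Computing: 120 − 120 + 60 − 20 + 5 − 1 = 44.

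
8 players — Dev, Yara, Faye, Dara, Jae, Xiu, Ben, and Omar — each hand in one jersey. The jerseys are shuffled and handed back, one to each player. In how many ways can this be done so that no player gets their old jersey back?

14833

Count assignments avoiding every fixed point. For any j of the 8 players fixed to their old jersey, the other 8−j can be arranged in (8−j)! ways.
By inclusion–exclusion this is Σ_{j=0}^{8} (−1)^j C(8,j)·(8−j)!.
Computing: 40320 − 40320 + 20160 − 6720 + 1680 − 336 + 56 − 8 + 1 = 14833.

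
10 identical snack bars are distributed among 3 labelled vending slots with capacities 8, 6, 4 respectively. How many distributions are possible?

32

By stars and bars, unrestricted non-negative solutions to x_1+…+x_3 = 10 number C(10+2,2) = 66.
Subtract solutions that violate a single cap (substitute x_i' = x_i − (cap_i+1)): x_1 ≥ 9 gives C(3,2) = 3; x_2 ≥ 7 gives C(5,2) = 10; x_3 ≥ 5 gives C(7,2) = 21. Together 34.
No two caps can be exceeded simultaneously, so the pair terms are all 0.
By inclusion–exclusion the count is 66 − 34 + 0 = 32.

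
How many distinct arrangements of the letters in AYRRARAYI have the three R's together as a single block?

Treat the 3 copies of R as a single block. The multiset to arrange is then {RRR, A, A, A, I, Y, Y}, 7 items in all.
That gives (7)!/(3!·2!) = 420 arrangements.

420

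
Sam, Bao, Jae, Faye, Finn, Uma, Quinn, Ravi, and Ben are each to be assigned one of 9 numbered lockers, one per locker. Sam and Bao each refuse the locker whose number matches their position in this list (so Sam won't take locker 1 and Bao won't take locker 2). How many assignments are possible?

Let Aᵢ (for i ∈ {1, 2}) be the placements that put person i in their forbidden locker. Any j of these fix j positions, leaving (9−j)! ways to fill the rest, and there are C(2,j) ways to pick which j.
By inclusion–exclusion, the number of valid placements is Σ_{j=0}^{2} (−1)^j C(2,j)·(9−j)!.
Computing: 362880 − 80640 + 5040 = 287280.

287280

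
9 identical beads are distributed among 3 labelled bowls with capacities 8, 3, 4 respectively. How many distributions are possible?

Without the upper bounds there are C(11,2) = 55 ways to split 9 among 3 bowls.
Subtract solutions that violate a single cap (substitute x_i' = x_i − (cap_i+1)): x_1 ≥ 9 gives C(2,2) = 1; x_2 ≥ 4 gives C(7,2) = 21; x_3 ≥ 5 gives C(6,2) = 15. Together 37.
Add back pairs where two caps are both exceeded: 0 + 0 + 1 = 1.
By inclusion–exclusion the count is 55 − 37 + 1 = 19.

19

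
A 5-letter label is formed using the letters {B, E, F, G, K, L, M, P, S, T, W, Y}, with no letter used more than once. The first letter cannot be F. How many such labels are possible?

87120

The first letter has 12−1 = 11 choices (anything except F).
The remaining 4 letters are filled from the other 11 symbols without repetition: 11 × 10 × 9 × 8 = 7920.
Total: 11 × 7920 = 87120.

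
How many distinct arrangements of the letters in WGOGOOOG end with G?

With the last slot taken by G, it remains to arrange the other 7 letters (WOGOOOG).
Those 7 letters have G appearing twice and O appearing 4 times, giving (7)!/(4!·2!) = 105.

105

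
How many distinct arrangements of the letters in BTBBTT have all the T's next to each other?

Treat the 3 copies of T as a single block. The multiset to arrange is then {TTT, B, B, B}, 4 items in all.
That gives (4)!/(3!) = 4 arrangements.

4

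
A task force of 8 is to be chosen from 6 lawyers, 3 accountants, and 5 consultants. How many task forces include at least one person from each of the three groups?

2828

Unrestricted: C(14,8) = 3003 ways to pick any 8 of the 14.
Subtract selections that omit an entire group: no lawyers → C(8,8) = 1; no accountants → C(11,8) = 165; no consultants → C(9,8) = 9.
Add back selections omitting two groups (i.e. drawn from a single group): C(6,8) + C(3,8) + C(5,8) = 0.
By inclusion–exclusion: 3003 − 175 + 0 = 2828.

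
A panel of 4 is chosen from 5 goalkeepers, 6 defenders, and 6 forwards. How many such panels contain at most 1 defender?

Split by how many defenders are chosen (0 through 1).
Sum: C(6,0)·C(11,4) + C(6,1)·C(11,3) = 330 + 990 = 1320.

1320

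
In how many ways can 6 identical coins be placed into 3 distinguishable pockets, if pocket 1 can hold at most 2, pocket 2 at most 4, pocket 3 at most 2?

Without the upper bounds there are C(8,2) = 28 ways to split 6 among 3 pockets.
Subtract solutions that violate a single cap (substitute x_i' = x_i − (cap_i+1)): x_1 ≥ 3 gives C(5,2) = 10; x_2 ≥ 5 gives C(3,2) = 3; x_3 ≥ 3 gives C(5,2) = 10. Together 23.
Add back pairs where two caps are both exceeded: 0 + 1 + 0 = 1.
By inclusion–exclusion the count is 28 − 23 + 1 = 6.

6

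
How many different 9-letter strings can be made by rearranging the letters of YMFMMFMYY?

The 9 letters of YMFMMFMYY have repeats: F appearing twice, M appearing 4 times, and Y appearing 3 times.
Dividing 9! = 362880 by 4!·3!·2! = 288 for the repeated letters gives 1260.

1260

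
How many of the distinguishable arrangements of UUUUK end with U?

Fix U in the last position and arrange the remaining 4 letters.
Those 4 letters have U appearing 3 times, giving (4)!/(3!) = 4.

4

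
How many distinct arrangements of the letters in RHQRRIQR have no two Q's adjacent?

There are 8!/(4!·2!) = 840 arrangements of RHQRRIQR in total.
If the two Q's are adjacent, glue them into one block, leaving 7 items to arrange: (7)!/(4!) = 210 ways.
Hence 840 − 210 = 630.

630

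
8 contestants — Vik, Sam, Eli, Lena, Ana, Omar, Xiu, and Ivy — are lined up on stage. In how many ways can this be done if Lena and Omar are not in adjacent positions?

Of the 8! = 40320 arrangements, those with Lena and Omar adjacent number 2 × 7! = 10080 (treat the pair as a block with 2 internal orders).
Complementary counting: 40320 − 10080 = 30240.

30240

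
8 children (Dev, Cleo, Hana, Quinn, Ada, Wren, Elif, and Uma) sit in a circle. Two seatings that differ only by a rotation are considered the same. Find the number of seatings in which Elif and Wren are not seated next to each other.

3600

Without the restriction there are (7)! = 5040 seatings.
Those with Elif next to Wren: fuse the pair into one unit and seat 7 units around a circle — 2·(6)! = 1440.
Subtracting, 5040 − 1440 = 3600.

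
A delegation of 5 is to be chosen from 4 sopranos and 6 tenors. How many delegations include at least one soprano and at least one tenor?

246

Total 5-person selections from all 10: C(10,5) = 252.
Selections missing a whole group: no sopranos → C(6,5) = 6; no tenors → C(4,5) = 0.
Both groups omitted at once is impossible, so 252 − 6 = 246.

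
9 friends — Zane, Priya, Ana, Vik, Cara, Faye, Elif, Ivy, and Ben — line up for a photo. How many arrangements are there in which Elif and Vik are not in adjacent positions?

282240

Of the 9! = 362880 arrangements, those with Elif and Vik adjacent number 2 × 8! = 80640 (treat the pair as a block with 2 internal orders).
So 362880 − 80640 = 282240 arrangements keep them apart.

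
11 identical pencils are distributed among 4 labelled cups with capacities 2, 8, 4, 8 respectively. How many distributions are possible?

Ignoring the caps, the number of non-negative solutions to x_1+…+x_4 = 11 is C(14,3) = 364.
Subtract solutions that violate a single cap (substitute x_i' = x_i − (cap_i+1)): x_1 ≥ 3 gives C(11,3) = 165; x_2 ≥ 9 gives C(5,3) = 10; x_3 ≥ 5 gives C(9,3) = 84; x_4 ≥ 9 gives C(5,3) = 10. Together 269.
Add back pairs where two caps are both exceeded: 0 + 20 + 0 + 0 + 0 + 0 = 20.
By inclusion–exclusion the count is 364 − 269 + 20 = 115.

115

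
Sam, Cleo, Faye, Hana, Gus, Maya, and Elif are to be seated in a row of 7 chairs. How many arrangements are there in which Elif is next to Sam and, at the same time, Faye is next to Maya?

480

Treat {Elif,Sam} as one block (2 orders) and {Faye,Maya} as another (2 orders).
That leaves 5 units to arrange: 2 × 2 × 5! = 4 × 120 = 480.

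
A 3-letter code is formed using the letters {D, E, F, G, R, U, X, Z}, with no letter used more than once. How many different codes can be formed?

This is a permutation of 3 out of 8: P(8,3) = 8!/5!.
8 × 7 × 6 = 336.

336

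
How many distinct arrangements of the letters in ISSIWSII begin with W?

With the first slot taken by W, it remains to arrange the other 7 letters (ISSISII).
Those 7 letters have I appearing 4 times and S appearing 3 times, giving (7)!/(4!·3!) = 35.

35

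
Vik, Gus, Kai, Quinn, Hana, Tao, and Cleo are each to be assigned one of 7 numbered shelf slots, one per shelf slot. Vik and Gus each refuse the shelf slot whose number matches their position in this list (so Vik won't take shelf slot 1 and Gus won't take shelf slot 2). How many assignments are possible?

3720

Let Aᵢ (for i ∈ {1, 2}) be the placements that put person i in their forbidden shelf slot. Any j of these fix j positions, leaving (7−j)! ways to fill the rest, and there are C(2,j) ways to pick which j.
By inclusion–exclusion, the number of valid placements is Σ_{j=0}^{2} (−1)^j C(2,j)·(7−j)!.
Computing: 5040 − 1440 + 120 = 3720.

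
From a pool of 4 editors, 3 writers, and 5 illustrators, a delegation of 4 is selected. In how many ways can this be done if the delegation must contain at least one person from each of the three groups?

270

With no constraint there are C(12,4) = 495 possible selections.
Subtract selections that omit an entire group: no editors → C(8,4) = 70; no writers → C(9,4) = 126; no illustrators → C(7,4) = 35.
Add back selections omitting two groups (i.e. drawn from a single group): C(4,4) + C(3,4) + C(5,4) = 6.
By inclusion–exclusion: 495 − 231 + 6 = 270.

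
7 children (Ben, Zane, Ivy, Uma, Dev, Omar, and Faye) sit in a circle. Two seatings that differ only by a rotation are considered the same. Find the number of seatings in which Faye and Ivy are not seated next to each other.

480

All circular seatings of 7 people number (6)! = 720.
Seatings with Faye beside Ivy: treat them as a block with 2 internal orders, giving 2 × (5)! = 240.
Subtracting, 720 − 240 = 480.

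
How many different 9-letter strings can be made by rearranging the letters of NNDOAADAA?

NNDOAADAA has 9 letters with A appearing 4 times, D appearing twice, and N appearing twice.
So there are 9! / (4!·2!·2!) = 3780 distinguishable arrangements.

3780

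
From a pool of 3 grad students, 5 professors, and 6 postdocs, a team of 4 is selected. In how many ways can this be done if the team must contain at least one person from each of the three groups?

495

Total 4-person selections from all 14: C(14,4) = 1001.
Selections missing a whole group: no grad students → C(11,4) = 330; no professors → C(9,4) = 126; no postdocs → C(8,4) = 70.
Add back selections omitting two groups (i.e. drawn from a single group): C(3,4) + C(5,4) + C(6,4) = 20.
By inclusion–exclusion: 1001 − 526 + 20 = 495.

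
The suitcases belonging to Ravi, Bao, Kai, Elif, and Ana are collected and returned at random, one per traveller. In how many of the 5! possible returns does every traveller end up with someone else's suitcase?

Let Aᵢ be the assignments in which traveller i gets their own suitcase. We want the size of the complement of A₁∪…∪A_5.
By inclusion–exclusion this is Σ_{j=0}^{5} (−1)^j C(5,j)·(5−j)!.
Computing: 120 − 120 + 60 − 20 + 5 − 1 = 44.

44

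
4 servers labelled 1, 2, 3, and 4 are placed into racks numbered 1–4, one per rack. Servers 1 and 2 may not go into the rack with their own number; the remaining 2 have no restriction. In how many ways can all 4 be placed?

Let Aᵢ (for i ∈ {1, 2}) be the placements that put server i in its forbidden rack. Any j of these fix j positions, leaving (4−j)! ways to fill the rest, and there are C(2,j) ways to pick which j.
By inclusion–exclusion, the number of valid placements is Σ_{j=0}^{2} (−1)^j C(2,j)·(4−j)!.
Computing: 24 − 12 + 2 = 14.

14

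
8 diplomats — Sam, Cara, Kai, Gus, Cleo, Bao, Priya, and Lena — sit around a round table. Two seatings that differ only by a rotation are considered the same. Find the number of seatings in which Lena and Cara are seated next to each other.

Glue Lena and Cara into a block (2 internal orders). Seating 7 units around a circle gives (6)! arrangements.
So 2 × (6)! = 2 × 720 = 1440.

1440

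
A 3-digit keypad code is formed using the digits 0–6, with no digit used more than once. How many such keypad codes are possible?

Choose and order 3 of the 7 symbols: the first digit has 7 options, the next 6, then 5.
7 × 6 × 5 = 210.

210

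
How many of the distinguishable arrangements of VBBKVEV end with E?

60

With the last slot taken by E, it remains to arrange the other 6 letters (VBBKVV).
Those 6 letters have B appearing twice and V appearing 3 times, giving (6)!/(3!·2!) = 60.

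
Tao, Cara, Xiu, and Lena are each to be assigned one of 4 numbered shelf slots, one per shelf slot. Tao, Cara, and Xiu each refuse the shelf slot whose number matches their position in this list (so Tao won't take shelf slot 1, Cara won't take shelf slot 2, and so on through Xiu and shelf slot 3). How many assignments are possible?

11

Let Aᵢ (for i ∈ {1, 2, 3}) be the placements that put person i in their forbidden shelf slot. Any j of these fix j positions, leaving (4−j)! ways to fill the rest, and there are C(3,j) ways to pick which j.
By inclusion–exclusion, the number of valid placements is Σ_{j=0}^{3} (−1)^j C(3,j)·(4−j)!.
Computing: 24 − 18 + 6 − 1 = 11.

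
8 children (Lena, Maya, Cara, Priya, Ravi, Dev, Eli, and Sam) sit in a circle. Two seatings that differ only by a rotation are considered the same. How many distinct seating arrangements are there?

5040

Around a circle, 8 distinct people have 8!/8 = (7)! = 5040 rotationally distinct seatings.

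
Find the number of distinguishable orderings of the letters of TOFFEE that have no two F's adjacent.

120

Total arrangements of TOFFEE: 6!/(2!·2!) = 180.
If the two F's are adjacent, glue them into one block, leaving 5 items to arrange: (5)!/(2!) = 60 ways.
Subtracting, 180 − 60 = 120 arrangements keep the F's apart.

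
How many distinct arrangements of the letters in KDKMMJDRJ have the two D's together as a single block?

5040

Treat the 2 copies of D as a single block. The multiset to arrange is then {DD, J, J, K, K, M, M, R}, 8 items in all.
That gives (8)!/(2!·2!·2!) = 5040 arrangements.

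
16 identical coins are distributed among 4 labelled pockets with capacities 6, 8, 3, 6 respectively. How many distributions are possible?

98

Ignoring the caps, the number of non-negative solutions to x_1+…+x_4 = 16 is C(19,3) = 969.
Subtract solutions that violate a single cap (substitute x_i' = x_i − (cap_i+1)): x_1 ≥ 7 gives C(12,3) = 220; x_2 ≥ 9 gives C(10,3) = 120; x_3 ≥ 4 gives C(15,3) = 455; x_4 ≥ 7 gives C(12,3) = 220. Together 1015.
Add back pairs where two caps are both exceeded: 1 + 56 + 10 + 20 + 1 + 56 = 144.
By inclusion–exclusion the count is 969 − 1015 + 144 = 98.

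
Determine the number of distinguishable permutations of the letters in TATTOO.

60

TATTOO has 6 letters with O appearing twice and T appearing 3 times.
So there are 6! / (3!·2!) = 60 distinguishable arrangements.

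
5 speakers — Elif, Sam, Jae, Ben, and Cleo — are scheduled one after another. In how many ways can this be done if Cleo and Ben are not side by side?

72

Of the 5! = 120 arrangements, those with Cleo and Ben adjacent number 2 × 4! = 48 (treat the pair as a block with 2 internal orders).
So 120 − 48 = 72 arrangements keep them apart.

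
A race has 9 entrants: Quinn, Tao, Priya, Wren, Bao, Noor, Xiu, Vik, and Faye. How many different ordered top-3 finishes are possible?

504

There are 9 choices for 1st place, 8 for 2nd, and 7 for 3rd.
That gives 9 × 8 × 7 = 504.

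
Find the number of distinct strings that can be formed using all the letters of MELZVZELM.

22680

Letter multiplicities in MELZVZELM: E×2, L×2, M×2, V×1, Z×2.
Dividing 9! = 362880 by 2!·2!·2!·2! = 16 for the repeated letters gives 22680.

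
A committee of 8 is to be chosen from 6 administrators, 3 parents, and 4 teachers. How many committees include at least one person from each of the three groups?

Total 8-person selections from all 13: C(13,8) = 1287.
Selections missing a whole group: no administrators → C(7,8) = 0; no parents → C(10,8) = 45; no teachers → C(9,8) = 9.
Add back selections omitting two groups (i.e. drawn from a single group): C(6,8) + C(3,8) + C(4,8) = 0.
By inclusion–exclusion: 1287 − 54 + 0 = 1233.

1233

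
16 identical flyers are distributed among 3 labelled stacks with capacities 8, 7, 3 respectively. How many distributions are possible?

By stars and bars, unrestricted non-negative solutions to x_1+…+x_3 = 16 number C(16+2,2) = 153.
Subtract solutions that violate a single cap (substitute x_i' = x_i − (cap_i+1)): x_1 ≥ 9 gives C(9,2) = 36; x_2 ≥ 8 gives C(10,2) = 45; x_3 ≥ 4 gives C(14,2) = 91. Together 172.
Add back pairs where two caps are both exceeded: 0 + 10 + 15 = 25.
By inclusion–exclusion the count is 153 − 172 + 25 = 6.

6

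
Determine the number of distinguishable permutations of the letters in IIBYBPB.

Letter multiplicities in IIBYBPB: B×3, I×2, P×1, Y×1.
So there are 7! / (3!·2!) = 420 distinguishable arrangements.

420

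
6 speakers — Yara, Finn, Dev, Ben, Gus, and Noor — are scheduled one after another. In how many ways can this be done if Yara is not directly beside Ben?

480

Of the 6! = 720 arrangements, those with Yara and Ben adjacent number 2 × 5! = 240 (treat the pair as a block with 2 internal orders).
Complementary counting: 720 − 240 = 480.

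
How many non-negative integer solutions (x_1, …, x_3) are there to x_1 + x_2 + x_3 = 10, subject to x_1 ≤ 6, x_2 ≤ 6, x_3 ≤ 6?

Without the upper bounds there are C(12,2) = 66 ways to split 10 among 3 variables.
Subtract solutions that violate a single cap (substitute x_i' = x_i − (cap_i+1)): x_1 ≥ 7 gives C(5,2) = 10; x_2 ≥ 7 gives C(5,2) = 10; x_3 ≥ 7 gives C(5,2) = 10. Together 30.
No two caps can be exceeded simultaneously, so the pair terms are all 0.
By inclusion–exclusion the count is 66 − 30 + 0 = 36.

36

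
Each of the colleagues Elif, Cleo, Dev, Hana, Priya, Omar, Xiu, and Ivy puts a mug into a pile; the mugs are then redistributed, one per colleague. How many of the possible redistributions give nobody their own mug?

14833

Count assignments avoiding every fixed point. For any j of the 8 colleagues fixed to their own mug, the other 8−j can be arranged in (8−j)! ways.
By inclusion–exclusion this is Σ_{j=0}^{8} (−1)^j C(8,j)·(8−j)!.
Computing: 40320 − 40320 + 20160 − 6720 + 1680 − 336 + 56 − 8 + 1 = 14833.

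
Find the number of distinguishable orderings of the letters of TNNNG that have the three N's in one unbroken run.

Treat the 3 copies of N as a single block. The multiset to arrange is then {NNN, G, T}, 3 items in all.
All 3 items are distinct, so there are (3)! = 6 arrangements.

6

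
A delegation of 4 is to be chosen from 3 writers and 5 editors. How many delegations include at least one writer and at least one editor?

65

Total 4-person selections from all 8: C(8,4) = 70.
Selections missing a whole group: no writers → C(5,4) = 5; no editors → C(3,4) = 0.
Both groups omitted at once is impossible, so 70 − 5 = 65.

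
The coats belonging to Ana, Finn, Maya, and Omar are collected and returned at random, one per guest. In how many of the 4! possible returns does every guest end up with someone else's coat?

9

This is the derangement count D_4: permutations of 4 items with no fixed point.
By inclusion–exclusion this is Σ_{j=0}^{4} (−1)^j C(4,j)·(4−j)!.
Computing: 24 − 24 + 12 − 4 + 1 = 9.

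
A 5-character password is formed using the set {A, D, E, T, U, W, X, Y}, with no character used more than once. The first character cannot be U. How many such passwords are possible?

5880

The first character has 8−1 = 7 choices (anything except U).
The remaining 4 characters are filled from the other 7 symbols without repetition: 7 × 6 × 5 × 4 = 840.
Total: 7 × 840 = 5880.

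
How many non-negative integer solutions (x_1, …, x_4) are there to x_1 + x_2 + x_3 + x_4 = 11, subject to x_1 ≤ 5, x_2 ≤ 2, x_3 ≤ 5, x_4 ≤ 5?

By stars and bars, unrestricted non-negative solutions to x_1+…+x_4 = 11 number C(11+3,3) = 364.
Subtract solutions that violate a single cap (substitute x_i' = x_i − (cap_i+1)): x_1 ≥ 6 gives C(8,3) = 56; x_2 ≥ 3 gives C(11,3) = 165; x_3 ≥ 6 gives C(8,3) = 56; x_4 ≥ 6 gives C(8,3) = 56. Together 333.
Add back pairs where two caps are both exceeded: 10 + 0 + 0 + 10 + 10 + 0 = 30.
By inclusion–exclusion the count is 364 − 333 + 30 = 61.

61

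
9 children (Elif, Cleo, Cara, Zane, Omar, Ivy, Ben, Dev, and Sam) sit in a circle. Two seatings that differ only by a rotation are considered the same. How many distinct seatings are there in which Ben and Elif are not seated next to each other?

All circular seatings of 9 people number (8)! = 40320.
Those with Ben next to Elif: fuse the pair into one unit and seat 8 units around a circle — 2·(7)! = 10080.
Subtracting, 40320 − 10080 = 30240.

30240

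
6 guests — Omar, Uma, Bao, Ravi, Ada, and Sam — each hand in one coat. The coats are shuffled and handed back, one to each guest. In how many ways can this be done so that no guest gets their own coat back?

265

This is the derangement count D_6: permutations of 6 items with no fixed point.
By inclusion–exclusion this is Σ_{j=0}^{6} (−1)^j C(6,j)·(6−j)!.
Computing: 720 − 720 + 360 − 120 + 30 − 6 + 1 = 265.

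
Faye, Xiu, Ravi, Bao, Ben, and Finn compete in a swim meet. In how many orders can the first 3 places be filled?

There are 6 choices for 1st place, 5 for 2nd, and 4 for 3rd.
That gives 6 × 5 × 4 = 120.

120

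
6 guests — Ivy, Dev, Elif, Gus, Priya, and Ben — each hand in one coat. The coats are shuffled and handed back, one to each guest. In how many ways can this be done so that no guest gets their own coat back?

Count assignments avoiding every fixed point. For any j of the 6 guests fixed to their own coat, the other 6−j can be arranged in (6−j)! ways.
By inclusion–exclusion this is Σ_{j=0}^{6} (−1)^j C(6,j)·(6−j)!.
Computing: 720 − 720 + 360 − 120 + 30 − 6 + 1 = 265.

265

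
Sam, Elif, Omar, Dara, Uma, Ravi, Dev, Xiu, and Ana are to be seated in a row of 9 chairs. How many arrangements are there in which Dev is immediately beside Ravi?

80640

Glue Dev and Ravi into one block (2 internal orders), leaving 8 units to arrange in a row.
So the count is 2·(8)! = 80640.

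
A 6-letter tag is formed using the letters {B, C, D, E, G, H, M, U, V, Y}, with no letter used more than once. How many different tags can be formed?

151200

This is a permutation of 6 out of 10: P(10,6) = 10!/4!.
10 × 9 × 8 × 7 × 6 × 5 = 151200.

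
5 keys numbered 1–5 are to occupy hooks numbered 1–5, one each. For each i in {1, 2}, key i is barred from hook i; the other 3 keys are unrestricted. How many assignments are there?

Let Aᵢ (for i ∈ {1, 2}) be the placements that put key i in its forbidden hook. Any j of these fix j positions, leaving (5−j)! ways to fill the rest, and there are C(2,j) ways to pick which j.
By inclusion–exclusion, the number of valid placements is Σ_{j=0}^{2} (−1)^j C(2,j)·(5−j)!.
Computing: 120 − 48 + 6 = 78.

78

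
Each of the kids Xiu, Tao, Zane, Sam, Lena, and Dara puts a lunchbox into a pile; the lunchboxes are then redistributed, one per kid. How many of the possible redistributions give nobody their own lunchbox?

265

This is the derangement count D_6: permutations of 6 items with no fixed point.
By inclusion–exclusion this is Σ_{j=0}^{6} (−1)^j C(6,j)·(6−j)!.
Computing: 720 − 720 + 360 − 120 + 30 − 6 + 1 = 265.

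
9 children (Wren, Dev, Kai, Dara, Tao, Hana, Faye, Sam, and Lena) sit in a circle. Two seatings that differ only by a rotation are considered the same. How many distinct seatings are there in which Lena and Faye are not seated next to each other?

All circular seatings of 9 people number (8)! = 40320.
Seatings with Lena beside Faye: treat them as a block with 2 internal orders, giving 2 × (7)! = 10080.
Subtracting, 40320 − 10080 = 30240.

30240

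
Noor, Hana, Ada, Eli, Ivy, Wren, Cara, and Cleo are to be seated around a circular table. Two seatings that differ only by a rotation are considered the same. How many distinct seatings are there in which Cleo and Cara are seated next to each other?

Glue Cleo and Cara into a block (2 internal orders). Seating 7 units around a circle gives (6)! arrangements.
So 2 × (6)! = 2 × 720 = 1440.

1440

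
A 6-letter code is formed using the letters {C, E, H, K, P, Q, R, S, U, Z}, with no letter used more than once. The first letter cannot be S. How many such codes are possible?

The first letter has 10−1 = 9 choices (anything except S).
The remaining 5 letters are filled from the other 9 symbols without repetition: 9 × 8 × 7 × 6 × 5 = 15120.
Total: 9 × 15120 = 136080.

136080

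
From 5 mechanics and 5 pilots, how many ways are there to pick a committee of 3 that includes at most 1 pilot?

60

Split by how many pilots are chosen (0 through 1).
Sum: C(5,0)·C(5,3) + C(5,1)·C(5,2) = 10 + 50 = 60.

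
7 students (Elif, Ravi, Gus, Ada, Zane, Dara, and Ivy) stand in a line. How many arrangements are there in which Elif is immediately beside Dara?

Place the 5 others and the Elif-Dara pair as 6 objects in a line; the pair has 2 internal arrangements.
That gives 2 × 6! = 2 × 720 = 1440.

1440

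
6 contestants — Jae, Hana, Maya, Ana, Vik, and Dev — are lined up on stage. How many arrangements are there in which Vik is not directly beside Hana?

480

Of the 6! = 720 arrangements, those with Vik and Hana adjacent number 2 × 5! = 240 (treat the pair as a block with 2 internal orders).
Complementary counting: 720 − 240 = 480.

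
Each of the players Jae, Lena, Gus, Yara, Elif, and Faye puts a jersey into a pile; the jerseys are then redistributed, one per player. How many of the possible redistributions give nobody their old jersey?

Count assignments avoiding every fixed point. For any j of the 6 players fixed to their old jersey, the other 6−j can be arranged in (6−j)! ways.
By inclusion–exclusion this is Σ_{j=0}^{6} (−1)^j C(6,j)·(6−j)!.
Computing: 720 − 720 + 360 − 120 + 30 − 6 + 1 = 265.

265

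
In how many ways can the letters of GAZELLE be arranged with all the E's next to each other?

Treat the 2 copies of E as a single block. The multiset to arrange is then {EE, A, G, L, L, Z}, 6 items in all.
That gives (6)!/(2!) = 360 arrangements.

360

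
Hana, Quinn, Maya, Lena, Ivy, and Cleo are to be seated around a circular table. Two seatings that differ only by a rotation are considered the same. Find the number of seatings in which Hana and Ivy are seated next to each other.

Treat {Hana, Ivy} as one unit (2 internal orders) and seat the resulting 5 units around the table: (4)! circular arrangements.
So 2 × (4)! = 2 × 24 = 48.

48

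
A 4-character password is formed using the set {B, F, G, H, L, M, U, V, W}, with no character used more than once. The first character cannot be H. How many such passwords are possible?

2688

The first character has 9−1 = 8 choices (anything except H).
The remaining 3 characters are filled from the other 8 symbols without repetition: 8 × 7 × 6 = 336.
Total: 8 × 336 = 2688.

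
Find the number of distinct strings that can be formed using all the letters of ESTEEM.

120

The 6 letters of ESTEEM have repeats: E appearing 3 times.
The number of distinct arrangements is 6!/(3!) = 720/6 = 120.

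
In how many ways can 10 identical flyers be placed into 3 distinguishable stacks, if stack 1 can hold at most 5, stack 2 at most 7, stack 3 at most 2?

Ignoring the caps, the number of non-negative solutions to x_1+…+x_3 = 10 is C(12,2) = 66.
Subtract solutions that violate a single cap (substitute x_i' = x_i − (cap_i+1)): x_1 ≥ 6 gives C(6,2) = 15; x_2 ≥ 8 gives C(4,2) = 6; x_3 ≥ 3 gives C(9,2) = 36. Together 57.
Add back pairs where two caps are both exceeded: 0 + 3 + 0 = 3.
By inclusion–exclusion the count is 66 − 57 + 3 = 12.

12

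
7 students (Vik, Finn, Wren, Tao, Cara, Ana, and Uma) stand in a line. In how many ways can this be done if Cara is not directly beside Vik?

3600

There are 7! = 5040 arrangements in all. If Cara and Vik are adjacent, merging them into one block gives 2·(6)! = 1440 arrangements.
Complementary counting: 5040 − 1440 = 3600.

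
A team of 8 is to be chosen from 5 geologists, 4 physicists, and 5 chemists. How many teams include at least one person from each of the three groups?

With no constraint there are C(14,8) = 3003 possible selections.
Subtract selections that omit an entire group: no geologists → C(9,8) = 9; no physicists → C(10,8) = 45; no chemists → C(9,8) = 9.
Add back selections omitting two groups (i.e. drawn from a single group): C(5,8) + C(4,8) + C(5,8) = 0.
By inclusion–exclusion: 3003 − 63 + 0 = 2940.

2940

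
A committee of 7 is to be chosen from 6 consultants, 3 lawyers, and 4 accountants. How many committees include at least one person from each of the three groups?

1559

With no constraint there are C(13,7) = 1716 possible selections.
Selections missing a whole group: no consultants → C(7,7) = 1; no lawyers → C(10,7) = 120; no accountants → C(9,7) = 36.
Add back selections omitting two groups (i.e. drawn from a single group): C(6,7) + C(3,7) + C(4,7) = 0.
By inclusion–exclusion: 1716 − 157 + 0 = 1559.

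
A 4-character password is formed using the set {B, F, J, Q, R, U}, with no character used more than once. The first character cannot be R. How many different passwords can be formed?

300

The first character has 6−1 = 5 choices (anything except R).
The remaining 3 characters are filled from the other 5 symbols without repetition: 5 × 4 × 3 = 60.
Total: 5 × 60 = 300.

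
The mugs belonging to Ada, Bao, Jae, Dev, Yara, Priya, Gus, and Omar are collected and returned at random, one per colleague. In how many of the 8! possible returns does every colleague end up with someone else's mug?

This is the derangement count D_8: permutations of 8 items with no fixed point.
By inclusion–exclusion this is Σ_{j=0}^{8} (−1)^j C(8,j)·(8−j)!.
Computing: 40320 − 40320 + 20160 − 6720 + 1680 − 336 + 56 − 8 + 1 = 14833.

14833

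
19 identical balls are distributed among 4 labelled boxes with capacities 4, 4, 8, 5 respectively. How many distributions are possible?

Ignoring the caps, the number of non-negative solutions to x_1+…+x_4 = 19 is C(22,3) = 1540.
Subtract solutions that violate a single cap (substitute x_i' = x_i − (cap_i+1)): x_1 ≥ 5 gives C(17,3) = 680; x_2 ≥ 5 gives C(17,3) = 680; x_3 ≥ 9 gives C(13,3) = 286; x_4 ≥ 6 gives C(16,3) = 560. Together 2206.
Add back pairs where two caps are both exceeded: 220 + 56 + 165 + 56 + 165 + 35 = 697.
Subtract triples: 1 + 20 + 0 + 0 = 21.
By inclusion–exclusion the count is 1540 − 2206 + 697 − 21 = 10.

10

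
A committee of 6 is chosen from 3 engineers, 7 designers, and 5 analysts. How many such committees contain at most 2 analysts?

Split by how many analysts are chosen (0 through 2).
Sum: C(5,0)·C(10,6) + C(5,1)·C(10,5) + C(5,2)·C(10,4) = 210 + 1260 + 2100 = 3570.

3570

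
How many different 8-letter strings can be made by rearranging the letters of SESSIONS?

1680

The 8 letters of SESSIONS have repeats: S appearing 4 times.
Dividing 8! = 40320 by 4! = 24 for the repeated letters gives 1680.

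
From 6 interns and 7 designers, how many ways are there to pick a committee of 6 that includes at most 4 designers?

Split by how many designers are chosen (0 through 4).
Sum: C(7,0)·C(6,6) + C(7,1)·C(6,5) + C(7,2)·C(6,4) + C(7,3)·C(6,3) + C(7,4)·C(6,2) = 1 + 42 + 315 + 700 + 525 = 1583.

1583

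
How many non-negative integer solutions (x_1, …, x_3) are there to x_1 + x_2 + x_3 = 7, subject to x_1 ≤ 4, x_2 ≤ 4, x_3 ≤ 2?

9

Ignoring the caps, the number of non-negative solutions to x_1+…+x_3 = 7 is C(9,2) = 36.
Subtract solutions that violate a single cap (substitute x_i' = x_i − (cap_i+1)): x_1 ≥ 5 gives C(4,2) = 6; x_2 ≥ 5 gives C(4,2) = 6; x_3 ≥ 3 gives C(6,2) = 15. Together 27.
No two caps can be exceeded simultaneously, so the pair terms are all 0.
By inclusion–exclusion the count is 36 − 27 + 0 = 9.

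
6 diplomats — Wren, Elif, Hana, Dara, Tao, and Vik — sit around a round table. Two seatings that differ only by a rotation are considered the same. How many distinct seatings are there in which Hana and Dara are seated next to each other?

Glue Hana and Dara into a block (2 internal orders). Seating 5 units around a circle gives (4)! arrangements.
So 2 × (4)! = 2 × 24 = 48.

48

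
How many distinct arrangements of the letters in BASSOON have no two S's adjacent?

There are 7!/(2!·2!) = 1260 arrangements of BASSOON in total.
If the two S's are adjacent, glue them into one block, leaving 6 items to arrange: (6)!/(2!) = 360 ways.
Hence 1260 − 360 = 900.

900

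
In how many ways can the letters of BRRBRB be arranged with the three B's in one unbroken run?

4

Treat the 3 copies of B as a single block. The multiset to arrange is then {BBB, R, R, R}, 4 items in all.
That gives (4)!/(3!) = 4 arrangements.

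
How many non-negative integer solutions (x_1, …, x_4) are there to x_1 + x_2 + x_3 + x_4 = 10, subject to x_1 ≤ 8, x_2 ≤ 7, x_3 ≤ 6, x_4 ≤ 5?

217

By stars and bars, unrestricted non-negative solutions to x_1+…+x_4 = 10 number C(10+3,3) = 286.
Subtract solutions that violate a single cap (substitute x_i' = x_i − (cap_i+1)): x_1 ≥ 9 gives C(4,3) = 4; x_2 ≥ 8 gives C(5,3) = 10; x_3 ≥ 7 gives C(6,3) = 20; x_4 ≥ 6 gives C(7,3) = 35. Together 69.
No two caps can be exceeded simultaneously, so the pair terms are all 0.
By inclusion–exclusion the count is 286 − 69 + 0 = 217.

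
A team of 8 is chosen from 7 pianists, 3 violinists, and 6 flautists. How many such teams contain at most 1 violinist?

Split by how many violinists are chosen (0 through 1).
Sum: C(3,0)·C(13,8) + C(3,1)·C(13,7) = 1287 + 5148 = 6435.

6435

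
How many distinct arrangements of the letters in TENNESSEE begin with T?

420

With the first slot taken by T, it remains to arrange the other 8 letters (ENNESSEE).
Those 8 letters have E appearing 4 times, N appearing twice, and S appearing twice, giving (8)!/(4!·2!·2!) = 420.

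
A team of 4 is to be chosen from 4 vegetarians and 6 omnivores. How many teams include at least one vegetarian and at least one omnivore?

194

Total 4-person selections from all 10: C(10,4) = 210.
Selections missing a whole group: no vegetarians → C(6,4) = 15; no omnivores → C(4,4) = 1.
Both groups omitted at once is impossible, so 210 − 16 = 194.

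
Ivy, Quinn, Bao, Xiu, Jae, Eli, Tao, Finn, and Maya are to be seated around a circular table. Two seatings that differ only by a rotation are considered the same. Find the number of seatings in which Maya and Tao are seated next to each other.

Treat {Maya, Tao} as one unit (2 internal orders) and seat the resulting 8 units around the table: (7)! circular arrangements.
So 2 × (7)! = 2 × 5040 = 10080.

10080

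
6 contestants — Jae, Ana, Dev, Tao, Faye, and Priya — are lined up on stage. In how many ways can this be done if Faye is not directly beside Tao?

There are 6! = 720 arrangements in all. If Faye and Tao are adjacent, merging them into one block gives 2·(5)! = 240 arrangements.
So 720 − 240 = 480 arrangements keep them apart.

480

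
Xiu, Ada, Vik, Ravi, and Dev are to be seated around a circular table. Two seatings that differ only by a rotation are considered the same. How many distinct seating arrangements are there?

Around a circle, 5 distinct people have 5!/5 = (4)! = 24 rotationally distinct seatings.

24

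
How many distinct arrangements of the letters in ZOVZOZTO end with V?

140

Fix V in the last position and arrange the remaining 7 letters.
Those 7 letters have O appearing 3 times and Z appearing 3 times, giving (7)!/(3!·3!) = 140.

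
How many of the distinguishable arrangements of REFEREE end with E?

60

With the last slot taken by E, it remains to arrange the other 6 letters (RFEREE).
Those 6 letters have E appearing 3 times and R appearing twice, giving (6)!/(3!·2!) = 60.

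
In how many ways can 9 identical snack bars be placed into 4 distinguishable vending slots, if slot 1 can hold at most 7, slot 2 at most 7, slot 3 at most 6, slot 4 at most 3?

146

Without the upper bounds there are C(12,3) = 220 ways to split 9 among 4 vending slots.
Subtract solutions that violate a single cap (substitute x_i' = x_i − (cap_i+1)): x_1 ≥ 8 gives C(4,3) = 4; x_2 ≥ 8 gives C(4,3) = 4; x_3 ≥ 7 gives C(5,3) = 10; x_4 ≥ 4 gives C(8,3) = 56. Together 74.
No two caps can be exceeded simultaneously, so the pair terms are all 0.
By inclusion–exclusion the count is 220 − 74 + 0 = 146.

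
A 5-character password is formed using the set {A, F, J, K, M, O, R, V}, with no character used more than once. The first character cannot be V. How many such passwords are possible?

5880

The first character has 8−1 = 7 choices (anything except V).
The remaining 4 characters are filled from the other 7 symbols without repetition: 7 × 6 × 5 × 4 = 840.
Total: 7 × 840 = 5880.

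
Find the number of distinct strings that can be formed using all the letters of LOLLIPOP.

1680

Letter multiplicities in LOLLIPOP: I×1, L×3, O×2, P×2.
Dividing 8! = 40320 by 3!·2!·2! = 24 for the repeated letters gives 1680.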